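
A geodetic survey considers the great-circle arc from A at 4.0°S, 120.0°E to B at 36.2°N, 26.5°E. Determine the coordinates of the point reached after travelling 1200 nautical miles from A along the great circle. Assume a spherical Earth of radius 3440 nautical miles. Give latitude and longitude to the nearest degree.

The haversine formula gives a central angle δ ≈ 1.661 rad (95.2°) between the endpoints. The total great-circle distance is δ·R ≈ 1.661 × 3440 ≈ 5715 nmi, so the target fraction is f = 1200/5715 ≈ 0.210.
Interpolate at f ≈ 0.210 with slerp weights a = sin((1−f)δ)/sin δ ≈ 0.971, b = sin(fδ)/sin δ ≈ 0.343.
p = a·p₁ + b·p₂ ≈ (-0.236, 0.962, 0.135); φ = arcsin(p_z) ≈ 7.76°, λ = atan2(p_y, p_x) ≈ 103.80°.

≈ 8°N, 104°E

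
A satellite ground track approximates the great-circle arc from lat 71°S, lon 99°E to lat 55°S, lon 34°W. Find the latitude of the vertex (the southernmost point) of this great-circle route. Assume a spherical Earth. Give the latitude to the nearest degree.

≈ 80°S

The great circle lies in the plane with unit normal n̂ = (p₁ × p₂)/|p₁ × p₂|.
Here n̂_z ≈ -0.179; the vertex latitude is φ_max = arccos|n̂_z| ≈ 79.7°.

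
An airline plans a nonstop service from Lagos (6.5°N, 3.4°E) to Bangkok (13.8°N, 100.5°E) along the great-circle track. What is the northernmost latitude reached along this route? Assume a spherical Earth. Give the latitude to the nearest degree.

≈ 16°N

The great circle lies in the plane with unit normal n̂ = (p₁ × p₂)/|p₁ × p₂|.
Here n̂_z ≈ +0.962; the vertex latitude is φ_max = arccos|n̂_z| ≈ 15.9°.
Check via Clairaut: cos φ_max = |cos φ₁| · sin C = cos(6.5°)·sin(75.4°) ≈ 0.962, again giving ≈ 15.9°.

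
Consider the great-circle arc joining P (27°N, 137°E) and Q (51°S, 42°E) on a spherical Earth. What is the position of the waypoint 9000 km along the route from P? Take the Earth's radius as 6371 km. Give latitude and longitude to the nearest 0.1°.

≈ (34.7°S, 81.6°E)

Write both endpoints as unit vectors p₁, p₂ with components (cos φ cos λ, cos φ sin λ, sin φ).
The central angle between the endpoints is δ = arccos(p₁·p₂) ≈ 1.984 rad (113.7°). The total great-circle distance is δ·R ≈ 1.984 × 6371 ≈ 12641 km, so the target fraction is f = 9000/12641 ≈ 0.712.
Interpolate at f ≈ 0.712 with slerp weights a = sin((1−f)δ)/sin δ ≈ 0.591, b = sin(fδ)/sin δ ≈ 1.078.
p = a·p₁ + b·p₂ ≈ (0.119, 0.813, -0.570); φ = arcsin(p_z) ≈ -34.74°, λ = atan2(p_y, p_x) ≈ 81.64°.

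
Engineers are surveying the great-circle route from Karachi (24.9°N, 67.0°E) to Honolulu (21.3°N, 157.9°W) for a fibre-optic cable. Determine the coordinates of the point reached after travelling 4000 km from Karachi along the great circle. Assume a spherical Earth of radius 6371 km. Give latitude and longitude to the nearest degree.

From cos δ = sin φ₁ sin φ₂ + cos φ₁ cos φ₂ cos Δλ, the central angle is δ ≈ 2.033 rad (116.5°). The total great-circle distance is δ·R ≈ 2.033 × 6371 ≈ 12950 km, so the target fraction is f = 4000/12950 ≈ 0.309.
Interpolate at f ≈ 0.309 with slerp weights a = sin((1−f)δ)/sin δ ≈ 1.102, b = sin(fδ)/sin δ ≈ 0.656.
p = a·p₁ + b·p₂ ≈ (-0.176, 0.690, 0.702); φ = arcsin(p_z) ≈ 44.61°, λ = atan2(p_y, p_x) ≈ 104.31°.

≈ 45°N, 104°E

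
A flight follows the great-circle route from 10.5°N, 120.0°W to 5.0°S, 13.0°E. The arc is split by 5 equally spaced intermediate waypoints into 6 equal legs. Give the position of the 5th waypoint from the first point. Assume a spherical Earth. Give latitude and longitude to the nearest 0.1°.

≈ 1.0°S, 8.9°W

Write both endpoints as unit vectors p₁, p₂ with components (cos φ cos λ, cos φ sin λ, sin φ).
The central angle between the endpoints is δ = arccos(p₁·p₂) ≈ 2.324 rad (133.1°).
Interpolate at f = 5/6 with slerp weights a = sin((1−f)δ)/sin δ ≈ 0.518, b = sin(fδ)/sin δ ≈ 1.280.
p = a·p₁ + b·p₂ ≈ (0.988, -0.154, -0.017); φ = arcsin(p_z) ≈ -0.99°, λ = atan2(p_y, p_x) ≈ -8.86°.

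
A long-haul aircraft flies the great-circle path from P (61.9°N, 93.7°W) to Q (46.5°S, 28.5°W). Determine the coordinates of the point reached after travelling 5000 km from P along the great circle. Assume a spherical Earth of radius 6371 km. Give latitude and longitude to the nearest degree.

From cos δ = sin φ₁ sin φ₂ + cos φ₁ cos φ₂ cos Δλ, the central angle is δ ≈ 2.099 rad (120.3°). The total great-circle distance is δ·R ≈ 2.099 × 6371 ≈ 13372 km, so the target fraction is f = 5000/13372 ≈ 0.374.
Interpolate at f ≈ 0.374 with slerp weights a = sin((1−f)δ)/sin δ ≈ 1.120, b = sin(fδ)/sin δ ≈ 0.818.
p = a·p₁ + b·p₂ ≈ (0.461, -0.795, 0.394); φ = arcsin(p_z) ≈ 23.22°, λ = atan2(p_y, p_x) ≈ -59.90°.

≈ (23°N, 60°W)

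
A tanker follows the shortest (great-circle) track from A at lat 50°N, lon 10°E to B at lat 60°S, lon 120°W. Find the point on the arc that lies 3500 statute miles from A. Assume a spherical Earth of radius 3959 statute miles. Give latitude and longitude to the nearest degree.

From cos δ = sin φ₁ sin φ₂ + cos φ₁ cos φ₂ cos Δλ, the central angle is δ ≈ 2.626 rad (150.5°). The total great-circle distance is δ·R ≈ 2.626 × 3959 ≈ 10396 mi, so the target fraction is f = 3500/10396 ≈ 0.337.
Interpolate at f ≈ 0.337 with slerp weights a = sin((1−f)δ)/sin δ ≈ 1.999, b = sin(fδ)/sin δ ≈ 1.568.
p = a·p₁ + b·p₂ ≈ (0.873, -0.456, 0.173); φ = arcsin(p_z) ≈ 9.94°, λ = atan2(p_y, p_x) ≈ -27.58°.

≈ lat 10°N, lon 28°W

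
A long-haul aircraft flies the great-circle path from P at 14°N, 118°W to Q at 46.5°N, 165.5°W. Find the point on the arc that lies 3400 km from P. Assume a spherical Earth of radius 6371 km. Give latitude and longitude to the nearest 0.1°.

Convert each endpoint to a unit vector on the sphere (x = cos φ cos λ, y = cos φ sin λ, z = sin φ).
The central angle between the endpoints is δ = arccos(p₁·p₂) ≈ 0.893 rad (51.2°). The total great-circle distance is δ·R ≈ 0.893 × 6371 ≈ 5692 km, so the target fraction is f = 3400/5692 ≈ 0.597.
Interpolate at f ≈ 0.597 with slerp weights a = sin((1−f)δ)/sin δ ≈ 0.452, b = sin(fδ)/sin δ ≈ 0.653.
p = a·p₁ + b·p₂ ≈ (-0.641, -0.500, 0.583); φ = arcsin(p_z) ≈ 35.65°, λ = atan2(p_y, p_x) ≈ -142.06°.

≈ 35.7°N, 142.1°W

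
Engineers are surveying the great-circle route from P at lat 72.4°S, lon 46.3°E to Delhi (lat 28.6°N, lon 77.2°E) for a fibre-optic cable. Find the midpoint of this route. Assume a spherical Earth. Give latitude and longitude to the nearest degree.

Convert each endpoint to a unit vector on the sphere (x = cos φ cos λ, y = cos φ sin λ, z = sin φ).
The central angle between the endpoints is δ = arccos(p₁·p₂) ≈ 1.801 rad (103.2°).
Interpolate at f = 1/2 with slerp weights a = sin((1−f)δ)/sin δ ≈ 0.805, b = sin(fδ)/sin δ ≈ 0.805.
p = a·p₁ + b·p₂ ≈ (0.325, 0.865, -0.382); φ = arcsin(p_z) ≈ -22.46°, λ = atan2(p_y, p_x) ≈ 69.43°.

≈ lat 22°S, lon 69°E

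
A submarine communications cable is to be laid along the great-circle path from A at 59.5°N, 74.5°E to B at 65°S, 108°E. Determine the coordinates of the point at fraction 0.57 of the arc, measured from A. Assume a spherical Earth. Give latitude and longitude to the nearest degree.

From cos δ = sin φ₁ sin φ₂ + cos φ₁ cos φ₂ cos Δλ, the central angle is δ ≈ 2.217 rad (127.0°).
Interpolate at f = 0.57 with slerp weights a = sin((1−f)δ)/sin δ ≈ 1.021, b = sin(fδ)/sin δ ≈ 1.194.
p = a·p₁ + b·p₂ ≈ (-0.017, 0.979, -0.202); φ = arcsin(p_z) ≈ -11.66°, λ = atan2(p_y, p_x) ≈ 91.02°.

≈ 12°S, 91°E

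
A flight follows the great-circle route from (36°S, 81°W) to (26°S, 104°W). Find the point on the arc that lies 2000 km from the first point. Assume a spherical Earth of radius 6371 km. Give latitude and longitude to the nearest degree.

From cos δ = sin φ₁ sin φ₂ + cos φ₁ cos φ₂ cos Δλ, the central angle is δ ≈ 0.384 rad (22.0°). The total great-circle distance is δ·R ≈ 0.384 × 6371 ≈ 2449 km, so the target fraction is f = 2000/2449 ≈ 0.817.
Interpolate at f ≈ 0.817 with slerp weights a = sin((1−f)δ)/sin δ ≈ 0.188, b = sin(fδ)/sin δ ≈ 0.823.
p = a·p₁ + b·p₂ ≈ (-0.155, -0.868, -0.471); φ = arcsin(p_z) ≈ -28.12°, λ = atan2(p_y, p_x) ≈ -100.14°.

≈ (28°S, 100°W)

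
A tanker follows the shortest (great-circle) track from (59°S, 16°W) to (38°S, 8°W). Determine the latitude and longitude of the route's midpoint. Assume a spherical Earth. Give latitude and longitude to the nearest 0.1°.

≈ (48.6°S, 11.2°W)

Write both endpoints as unit vectors p₁, p₂ with components (cos φ cos λ, cos φ sin λ, sin φ).
The central angle between the endpoints is δ = arccos(p₁·p₂) ≈ 0.377 rad (21.6°).
Interpolate at f = 1/2 with slerp weights a = sin((1−f)δ)/sin δ ≈ 0.509, b = sin(fδ)/sin δ ≈ 0.509.
p = a·p₁ + b·p₂ ≈ (0.649, -0.128, -0.750); φ = arcsin(p_z) ≈ -48.57°, λ = atan2(p_y, p_x) ≈ -11.16°.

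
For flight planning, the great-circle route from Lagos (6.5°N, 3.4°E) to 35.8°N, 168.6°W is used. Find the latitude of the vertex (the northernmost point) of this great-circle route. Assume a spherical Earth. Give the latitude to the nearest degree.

The great circle lies in the plane with unit normal n̂ = (p₁ × p₂)/|p₁ × p₂|.
Here n̂_z ≈ -0.165; the vertex latitude is φ_max = arccos|n̂_z| ≈ 80.5°.
Check via Clairaut: cos φ_max = |cos φ₁| · sin C = cos(6.5°)·sin(9.5°) ≈ 0.165, again giving ≈ 80.5°.

≈ 81°N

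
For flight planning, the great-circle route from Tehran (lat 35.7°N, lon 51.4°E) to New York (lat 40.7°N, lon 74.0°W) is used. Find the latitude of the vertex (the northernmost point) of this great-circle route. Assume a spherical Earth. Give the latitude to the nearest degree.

≈ 60°N

The great circle lies in the plane with unit normal n̂ = (p₁ × p₂)/|p₁ × p₂|.
Here n̂_z ≈ -0.502; the vertex latitude is φ_max = arccos|n̂_z| ≈ 59.9°.
Check via Clairaut: cos φ_max = |cos φ₁| · sin C = cos(35.7°)·sin(38.2°) ≈ 0.502, again giving ≈ 59.9°.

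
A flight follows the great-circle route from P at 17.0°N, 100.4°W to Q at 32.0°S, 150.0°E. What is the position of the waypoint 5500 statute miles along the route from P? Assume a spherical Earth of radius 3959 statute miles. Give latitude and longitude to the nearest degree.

Convert each endpoint to a unit vector on the sphere (x = cos φ cos λ, y = cos φ sin λ, z = sin φ).
The central angle between the endpoints is δ = arccos(p₁·p₂) ≈ 2.012 rad (115.3°). The total great-circle distance is δ·R ≈ 2.012 × 3959 ≈ 7965 mi, so the target fraction is f = 5500/7965 ≈ 0.690.
Interpolate at f ≈ 0.690 with slerp weights a = sin((1−f)δ)/sin δ ≈ 0.645, b = sin(fδ)/sin δ ≈ 1.088.
p = a·p₁ + b·p₂ ≈ (-0.910, -0.145, -0.388); φ = arcsin(p_z) ≈ -22.82°, λ = atan2(p_y, p_x) ≈ -170.92°.

≈ 23°S, 171°W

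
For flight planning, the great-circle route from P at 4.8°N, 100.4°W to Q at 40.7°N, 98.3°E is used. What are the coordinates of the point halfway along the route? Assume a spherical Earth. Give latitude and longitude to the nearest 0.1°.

≈ 63.3°N, 141.5°W

Convert each endpoint to a unit vector on the sphere (x = cos φ cos λ, y = cos φ sin λ, z = sin φ).
The central angle between the endpoints is δ = arccos(p₁·p₂) ≈ 2.293 rad (131.4°).
Interpolate at f = 1/2 with slerp weights a = sin((1−f)δ)/sin δ ≈ 1.215, b = sin(fδ)/sin δ ≈ 1.215.
p = a·p₁ + b·p₂ ≈ (-0.351, -0.279, 0.894); φ = arcsin(p_z) ≈ 63.33°, λ = atan2(p_y, p_x) ≈ -141.53°.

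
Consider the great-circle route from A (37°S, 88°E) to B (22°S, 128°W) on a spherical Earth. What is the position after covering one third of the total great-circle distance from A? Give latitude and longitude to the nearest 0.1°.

Convert each endpoint to a unit vector on the sphere (x = cos φ cos λ, y = cos φ sin λ, z = sin φ).
The central angle between the endpoints is δ = arccos(p₁·p₂) ≈ 1.954 rad (111.9°).
Interpolate at f = 1/3 with slerp weights a = sin((1−f)δ)/sin δ ≈ 1.039, b = sin(fδ)/sin δ ≈ 0.653.
p = a·p₁ + b·p₂ ≈ (-0.344, 0.352, -0.870); φ = arcsin(p_z) ≈ -60.50°, λ = atan2(p_y, p_x) ≈ 134.33°.

≈ (60.5°S, 134.3°E)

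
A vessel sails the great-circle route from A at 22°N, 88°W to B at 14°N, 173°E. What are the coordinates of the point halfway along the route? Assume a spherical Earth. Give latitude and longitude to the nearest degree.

From cos δ = sin φ₁ sin φ₂ + cos φ₁ cos φ₂ cos Δλ, the central angle is δ ≈ 1.621 rad (92.9°).
Interpolate at f = 1/2 with slerp weights a = sin((1−f)δ)/sin δ ≈ 0.726, b = sin(fδ)/sin δ ≈ 0.726.
p = a·p₁ + b·p₂ ≈ (-0.675, -0.586, 0.447); φ = arcsin(p_z) ≈ 26.57°, λ = atan2(p_y, p_x) ≈ -139.02°.

≈ 27°N, 139°W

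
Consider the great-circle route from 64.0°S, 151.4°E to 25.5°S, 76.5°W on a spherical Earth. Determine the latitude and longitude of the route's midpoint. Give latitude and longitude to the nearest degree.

The haversine formula gives a central angle δ ≈ 1.449 rad (83.0°) between the endpoints.
Interpolate at f = 1/2 with slerp weights a = sin((1−f)δ)/sin δ ≈ 0.668, b = sin(fδ)/sin δ ≈ 0.668.
p = a·p₁ + b·p₂ ≈ (-0.116, -0.446, -0.888); φ = arcsin(p_z) ≈ -62.56°, λ = atan2(p_y, p_x) ≈ -104.62°.

≈ 63°S, 105°W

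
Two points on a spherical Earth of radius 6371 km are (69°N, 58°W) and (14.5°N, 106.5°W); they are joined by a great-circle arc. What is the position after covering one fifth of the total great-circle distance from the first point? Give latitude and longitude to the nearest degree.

≈ (60°N, 79°W)

The haversine formula gives a central angle δ ≈ 1.089 rad (62.4°) between the endpoints.
Interpolate at f = 1/5 with slerp weights a = sin((1−f)δ)/sin δ ≈ 0.863, b = sin(fδ)/sin δ ≈ 0.244.
p = a·p₁ + b·p₂ ≈ (0.097, -0.489, 0.867); φ = arcsin(p_z) ≈ 60.12°, λ = atan2(p_y, p_x) ≈ -78.78°.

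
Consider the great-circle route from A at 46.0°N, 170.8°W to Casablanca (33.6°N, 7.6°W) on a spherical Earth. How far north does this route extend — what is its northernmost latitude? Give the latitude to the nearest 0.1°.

≈ 80.3°N

The great circle lies in the plane with unit normal n̂ = (p₁ × p₂)/|p₁ × p₂|.
Here n̂_z ≈ +0.169; the vertex latitude is φ_max = arccos|n̂_z| ≈ 80.3°.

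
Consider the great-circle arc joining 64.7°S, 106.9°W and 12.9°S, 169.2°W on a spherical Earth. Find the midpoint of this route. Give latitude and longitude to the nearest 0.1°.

Write both endpoints as unit vectors p₁, p₂ with components (cos φ cos λ, cos φ sin λ, sin φ).
The central angle between the endpoints is δ = arccos(p₁·p₂) ≈ 1.164 rad (66.7°).
Interpolate at f = 1/2 with slerp weights a = sin((1−f)δ)/sin δ ≈ 0.599, b = sin(fδ)/sin δ ≈ 0.599.
p = a·p₁ + b·p₂ ≈ (-0.648, -0.354, -0.675); φ = arcsin(p_z) ≈ -42.44°, λ = atan2(p_y, p_x) ≈ -151.33°.

≈ 42.4°S, 151.3°W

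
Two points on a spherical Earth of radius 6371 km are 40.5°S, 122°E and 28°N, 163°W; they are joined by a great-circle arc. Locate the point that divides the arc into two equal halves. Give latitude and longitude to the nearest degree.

Write both endpoints as unit vectors p₁, p₂ with components (cos φ cos λ, cos φ sin λ, sin φ).
The central angle between the endpoints is δ = arccos(p₁·p₂) ≈ 1.702 rad (97.5°).
Interpolate at f = 1/2 with slerp weights a = sin((1−f)δ)/sin δ ≈ 0.759, b = sin(fδ)/sin δ ≈ 0.759.
p = a·p₁ + b·p₂ ≈ (-0.946, 0.293, -0.137); φ = arcsin(p_z) ≈ -7.85°, λ = atan2(p_y, p_x) ≈ 162.77°.

≈ 8°S, 163°E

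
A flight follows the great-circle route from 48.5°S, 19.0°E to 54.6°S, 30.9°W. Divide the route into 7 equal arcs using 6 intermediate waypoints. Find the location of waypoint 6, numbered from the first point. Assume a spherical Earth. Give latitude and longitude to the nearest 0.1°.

≈ 55.1°S, 23.3°W

Write both endpoints as unit vectors p₁, p₂ with components (cos φ cos λ, cos φ sin λ, sin φ).
The central angle between the endpoints is δ = arccos(p₁·p₂) ≈ 0.540 rad (30.9°).
Interpolate at f = 6/7 with slerp weights a = sin((1−f)δ)/sin δ ≈ 0.150, b = sin(fδ)/sin δ ≈ 0.868.
p = a·p₁ + b·p₂ ≈ (0.526, -0.226, -0.820); φ = arcsin(p_z) ≈ -55.10°, λ = atan2(p_y, p_x) ≈ -23.27°.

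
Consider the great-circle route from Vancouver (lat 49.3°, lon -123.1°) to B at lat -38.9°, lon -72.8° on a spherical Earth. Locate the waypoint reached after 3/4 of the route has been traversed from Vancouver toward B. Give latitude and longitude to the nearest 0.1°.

Write both endpoints as unit vectors p₁, p₂ with components (cos φ cos λ, cos φ sin λ, sin φ).
The central angle between the endpoints is δ = arccos(p₁·p₂) ≈ 1.723 rad (98.7°).
Interpolate at f = 3/4 with slerp weights a = sin((1−f)δ)/sin δ ≈ 0.423, b = sin(fδ)/sin δ ≈ 0.973.
p = a·p₁ + b·p₂ ≈ (0.073, -0.954, -0.291); φ = arcsin(p_z) ≈ -16.89°, λ = atan2(p_y, p_x) ≈ -85.60°.

≈ lat -16.9°, lon -85.6°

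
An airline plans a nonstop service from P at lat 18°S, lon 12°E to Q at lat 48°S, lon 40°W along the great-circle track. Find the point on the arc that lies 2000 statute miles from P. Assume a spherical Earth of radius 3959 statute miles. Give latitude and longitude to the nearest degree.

From cos δ = sin φ₁ sin φ₂ + cos φ₁ cos φ₂ cos Δλ, the central angle is δ ≈ 0.900 rad (51.6°). The total great-circle distance is δ·R ≈ 0.900 × 3959 ≈ 3564 mi, so the target fraction is f = 2000/3564 ≈ 0.561.
Interpolate at f ≈ 0.561 with slerp weights a = sin((1−f)δ)/sin δ ≈ 0.491, b = sin(fδ)/sin δ ≈ 0.618.
p = a·p₁ + b·p₂ ≈ (0.774, -0.169, -0.611); φ = arcsin(p_z) ≈ -37.65°, λ = atan2(p_y, p_x) ≈ -12.29°.

≈ lat 38°S, lon 12°W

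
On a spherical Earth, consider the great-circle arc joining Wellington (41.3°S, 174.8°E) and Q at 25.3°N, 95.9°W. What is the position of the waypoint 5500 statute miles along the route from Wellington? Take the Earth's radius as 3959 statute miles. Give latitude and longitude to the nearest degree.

≈ 8°N, 116°W

Write both endpoints as unit vectors p₁, p₂ with components (cos φ cos λ, cos φ sin λ, sin φ).
The central angle between the endpoints is δ = arccos(p₁·p₂) ≈ 1.848 rad (105.9°). The total great-circle distance is δ·R ≈ 1.848 × 3959 ≈ 7317 mi, so the target fraction is f = 5500/7317 ≈ 0.752.
Interpolate at f ≈ 0.752 with slerp weights a = sin((1−f)δ)/sin δ ≈ 0.461, b = sin(fδ)/sin δ ≈ 1.023.
p = a·p₁ + b·p₂ ≈ (-0.440, -0.888, 0.133); φ = arcsin(p_z) ≈ 7.65°, λ = atan2(p_y, p_x) ≈ -116.33°.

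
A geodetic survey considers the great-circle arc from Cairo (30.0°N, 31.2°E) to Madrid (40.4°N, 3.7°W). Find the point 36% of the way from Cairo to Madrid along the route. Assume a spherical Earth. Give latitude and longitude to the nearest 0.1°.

≈ (34.9°N, 19.7°E)

The haversine formula gives a central angle δ ≈ 0.526 rad (30.1°) between the endpoints.
Interpolate at f = 0.36 with slerp weights a = sin((1−f)δ)/sin δ ≈ 0.658, b = sin(fδ)/sin δ ≈ 0.375.
p = a·p₁ + b·p₂ ≈ (0.772, 0.277, 0.572); φ = arcsin(p_z) ≈ 34.88°, λ = atan2(p_y, p_x) ≈ 19.71°.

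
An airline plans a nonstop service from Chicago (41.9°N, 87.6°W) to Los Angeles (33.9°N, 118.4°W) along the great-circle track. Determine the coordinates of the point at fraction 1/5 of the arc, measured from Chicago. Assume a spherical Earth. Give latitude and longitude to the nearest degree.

From cos δ = sin φ₁ sin φ₂ + cos φ₁ cos φ₂ cos Δλ, the central angle is δ ≈ 0.444 rad (25.4°).
Interpolate at f = 1/5 with slerp weights a = sin((1−f)δ)/sin δ ≈ 0.810, b = sin(fδ)/sin δ ≈ 0.206.
p = a·p₁ + b·p₂ ≈ (-0.056, -0.753, 0.656); φ = arcsin(p_z) ≈ 40.98°, λ = atan2(p_y, p_x) ≈ -94.27°.

≈ 41°N, 94°W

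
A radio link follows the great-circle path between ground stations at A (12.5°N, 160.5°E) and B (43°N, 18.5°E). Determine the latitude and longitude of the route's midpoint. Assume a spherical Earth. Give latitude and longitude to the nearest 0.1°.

From cos δ = sin φ₁ sin φ₂ + cos φ₁ cos φ₂ cos Δλ, the central angle is δ ≈ 1.999 rad (114.5°).
Interpolate at f = 1/2 with slerp weights a = sin((1−f)δ)/sin δ ≈ 0.925, b = sin(fδ)/sin δ ≈ 0.925.
p = a·p₁ + b·p₂ ≈ (-0.210, 0.516, 0.831); φ = arcsin(p_z) ≈ 56.16°, λ = atan2(p_y, p_x) ≈ 112.12°.

≈ (56.2°N, 112.1°E)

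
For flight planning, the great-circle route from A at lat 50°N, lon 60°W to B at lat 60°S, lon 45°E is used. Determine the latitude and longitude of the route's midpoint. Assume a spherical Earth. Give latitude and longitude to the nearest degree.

Convert each endpoint to a unit vector on the sphere (x = cos φ cos λ, y = cos φ sin λ, z = sin φ).
The central angle between the endpoints is δ = arccos(p₁·p₂) ≈ 2.414 rad (138.3°).
Interpolate at f = 1/2 with slerp weights a = sin((1−f)δ)/sin δ ≈ 1.405, b = sin(fδ)/sin δ ≈ 1.405.
p = a·p₁ + b·p₂ ≈ (0.948, -0.285, -0.140); φ = arcsin(p_z) ≈ -8.07°, λ = atan2(p_y, p_x) ≈ -16.75°.

≈ lat 8°S, lon 17°W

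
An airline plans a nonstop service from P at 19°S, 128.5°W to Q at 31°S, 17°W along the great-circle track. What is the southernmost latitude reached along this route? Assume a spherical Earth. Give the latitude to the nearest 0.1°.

The great circle lies in the plane with unit normal n̂ = (p₁ × p₂)/|p₁ × p₂|.
Here n̂_z ≈ +0.760; the vertex latitude is φ_max = arccos|n̂_z| ≈ 40.5°.

≈ 40.5°S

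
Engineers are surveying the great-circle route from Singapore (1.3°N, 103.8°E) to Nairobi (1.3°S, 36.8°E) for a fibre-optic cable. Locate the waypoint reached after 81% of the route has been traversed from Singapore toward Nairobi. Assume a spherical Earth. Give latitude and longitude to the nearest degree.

Write both endpoints as unit vectors p₁, p₂ with components (cos φ cos λ, cos φ sin λ, sin φ).
The central angle between the endpoints is δ = arccos(p₁·p₂) ≈ 1.170 rad (67.0°).
Interpolate at f = 0.81 with slerp weights a = sin((1−f)δ)/sin δ ≈ 0.239, b = sin(fδ)/sin δ ≈ 0.882.
p = a·p₁ + b·p₂ ≈ (0.649, 0.761, -0.015); φ = arcsin(p_z) ≈ -0.84°, λ = atan2(p_y, p_x) ≈ 49.53°.

≈ 1°S, 50°E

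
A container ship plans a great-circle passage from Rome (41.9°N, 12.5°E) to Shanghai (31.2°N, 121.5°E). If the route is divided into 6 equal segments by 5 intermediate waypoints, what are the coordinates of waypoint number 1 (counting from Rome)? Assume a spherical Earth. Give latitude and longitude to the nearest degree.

Convert each endpoint to a unit vector on the sphere (x = cos φ cos λ, y = cos φ sin λ, z = sin φ).
The central angle between the endpoints is δ = arccos(p₁·p₂) ≈ 1.432 rad (82.0°).
Interpolate at f = 1/6 with slerp weights a = sin((1−f)δ)/sin δ ≈ 0.939, b = sin(fδ)/sin δ ≈ 0.239.
p = a·p₁ + b·p₂ ≈ (0.575, 0.325, 0.750); φ = arcsin(p_z) ≈ 48.63°, λ = atan2(p_y, p_x) ≈ 29.48°.

≈ 49°N, 29°E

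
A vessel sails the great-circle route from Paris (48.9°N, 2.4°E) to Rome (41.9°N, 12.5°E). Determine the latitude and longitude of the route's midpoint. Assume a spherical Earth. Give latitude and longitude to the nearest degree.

≈ 46°N, 8°E

The haversine formula gives a central angle δ ≈ 0.174 rad (9.9°) between the endpoints.
Interpolate at f = 1/2 with slerp weights a = sin((1−f)δ)/sin δ ≈ 0.502, b = sin(fδ)/sin δ ≈ 0.502.
p = a·p₁ + b·p₂ ≈ (0.694, 0.095, 0.713); φ = arcsin(p_z) ≈ 45.51°, λ = atan2(p_y, p_x) ≈ 7.76°.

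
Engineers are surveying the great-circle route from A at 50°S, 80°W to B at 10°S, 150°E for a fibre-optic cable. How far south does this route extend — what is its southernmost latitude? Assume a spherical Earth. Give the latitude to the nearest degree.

≈ 60°S

The great circle lies in the plane with unit normal n̂ = (p₁ × p₂)/|p₁ × p₂|.
Here n̂_z ≈ -0.504; the vertex latitude is φ_max = arccos|n̂_z| ≈ 59.7°.
Check via Clairaut: cos φ_max = |cos φ₁| · sin C = cos(50.0°)·sin(128.3°) ≈ 0.504, again giving ≈ 59.7°.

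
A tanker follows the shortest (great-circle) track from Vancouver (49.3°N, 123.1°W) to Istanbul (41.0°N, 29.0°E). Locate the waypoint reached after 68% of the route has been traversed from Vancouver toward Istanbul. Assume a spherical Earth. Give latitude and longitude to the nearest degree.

≈ 66°N, 8°E

Convert each endpoint to a unit vector on the sphere (x = cos φ cos λ, y = cos φ sin λ, z = sin φ).
The central angle between the endpoints is δ = arccos(p₁·p₂) ≈ 1.508 rad (86.4°).
Interpolate at f = 0.68 with slerp weights a = sin((1−f)δ)/sin δ ≈ 0.465, b = sin(fδ)/sin δ ≈ 0.857.
p = a·p₁ + b·p₂ ≈ (0.400, 0.059, 0.915); φ = arcsin(p_z) ≈ 66.15°, λ = atan2(p_y, p_x) ≈ 8.45°.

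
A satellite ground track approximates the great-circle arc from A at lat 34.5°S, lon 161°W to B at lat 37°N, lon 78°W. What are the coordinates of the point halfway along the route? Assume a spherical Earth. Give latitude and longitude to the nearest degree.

Convert each endpoint to a unit vector on the sphere (x = cos φ cos λ, y = cos φ sin λ, z = sin φ).
The central angle between the endpoints is δ = arccos(p₁·p₂) ≈ 1.835 rad (105.1°).
Interpolate at f = 1/2 with slerp weights a = sin((1−f)δ)/sin δ ≈ 0.822, b = sin(fδ)/sin δ ≈ 0.822.
p = a·p₁ + b·p₂ ≈ (-0.504, -0.863, 0.029); φ = arcsin(p_z) ≈ 1.67°, λ = atan2(p_y, p_x) ≈ -120.30°.

≈ lat 2°N, lon 120°W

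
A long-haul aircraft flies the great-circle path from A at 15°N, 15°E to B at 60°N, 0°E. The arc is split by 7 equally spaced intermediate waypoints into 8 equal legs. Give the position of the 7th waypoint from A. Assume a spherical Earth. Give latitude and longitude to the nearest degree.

≈ 55°N, 3°E

Convert each endpoint to a unit vector on the sphere (x = cos φ cos λ, y = cos φ sin λ, z = sin φ).
The central angle between the endpoints is δ = arccos(p₁·p₂) ≈ 0.808 rad (46.3°).
Interpolate at f = 7/8 with slerp weights a = sin((1−f)δ)/sin δ ≈ 0.139, b = sin(fδ)/sin δ ≈ 0.899.
p = a·p₁ + b·p₂ ≈ (0.579, 0.035, 0.814); φ = arcsin(p_z) ≈ 54.52°, λ = atan2(p_y, p_x) ≈ 3.44°.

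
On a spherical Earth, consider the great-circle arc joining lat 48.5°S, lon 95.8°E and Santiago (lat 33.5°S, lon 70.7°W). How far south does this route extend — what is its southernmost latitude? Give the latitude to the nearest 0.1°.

The great circle lies in the plane with unit normal n̂ = (p₁ × p₂)/|p₁ × p₂|.
Here n̂_z ≈ -0.130; the vertex latitude is φ_max = arccos|n̂_z| ≈ 82.5°.

≈ 82.5°S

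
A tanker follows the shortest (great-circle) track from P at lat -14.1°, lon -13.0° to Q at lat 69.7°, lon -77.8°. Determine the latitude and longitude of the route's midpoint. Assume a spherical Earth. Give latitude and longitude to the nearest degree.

≈ lat 31°, lon -29°

Convert each endpoint to a unit vector on the sphere (x = cos φ cos λ, y = cos φ sin λ, z = sin φ).
The central angle between the endpoints is δ = arccos(p₁·p₂) ≈ 1.656 rad (94.9°).
Interpolate at f = 1/2 with slerp weights a = sin((1−f)δ)/sin δ ≈ 0.739, b = sin(fδ)/sin δ ≈ 0.739.
p = a·p₁ + b·p₂ ≈ (0.753, -0.412, 0.513); φ = arcsin(p_z) ≈ 30.88°, λ = atan2(p_y, p_x) ≈ -28.69°.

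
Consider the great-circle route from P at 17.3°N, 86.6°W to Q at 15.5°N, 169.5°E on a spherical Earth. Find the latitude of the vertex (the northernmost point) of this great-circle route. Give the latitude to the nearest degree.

≈ 26°N

The great circle lies in the plane with unit normal n̂ = (p₁ × p₂)/|p₁ × p₂|.
Here n̂_z ≈ -0.902; the vertex latitude is φ_max = arccos|n̂_z| ≈ 25.6°.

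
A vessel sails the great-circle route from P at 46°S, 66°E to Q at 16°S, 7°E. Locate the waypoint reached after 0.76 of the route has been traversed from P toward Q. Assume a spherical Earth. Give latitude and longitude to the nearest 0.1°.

≈ 25.4°S, 17.7°E

From cos δ = sin φ₁ sin φ₂ + cos φ₁ cos φ₂ cos Δλ, the central angle is δ ≈ 0.998 rad (57.2°).
Interpolate at f = 0.76 with slerp weights a = sin((1−f)δ)/sin δ ≈ 0.282, b = sin(fδ)/sin δ ≈ 0.818.
p = a·p₁ + b·p₂ ≈ (0.861, 0.275, -0.429); φ = arcsin(p_z) ≈ -25.38°, λ = atan2(p_y, p_x) ≈ 17.72°.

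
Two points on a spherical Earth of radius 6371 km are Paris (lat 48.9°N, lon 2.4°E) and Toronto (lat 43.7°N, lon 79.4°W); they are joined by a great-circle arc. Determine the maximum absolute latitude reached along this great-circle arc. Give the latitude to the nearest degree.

≈ 54°N

The great circle lies in the plane with unit normal n̂ = (p₁ × p₂)/|p₁ × p₂|.
Here n̂_z ≈ -0.582; the vertex latitude is φ_max = arccos|n̂_z| ≈ 54.4°.
Check via Clairaut: cos φ_max = |cos φ₁| · sin C = cos(48.9°)·sin(62.3°) ≈ 0.582, again giving ≈ 54.4°.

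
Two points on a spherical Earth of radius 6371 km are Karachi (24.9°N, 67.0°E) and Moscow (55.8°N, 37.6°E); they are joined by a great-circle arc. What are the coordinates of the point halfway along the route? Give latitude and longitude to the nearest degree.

From cos δ = sin φ₁ sin φ₂ + cos φ₁ cos φ₂ cos Δλ, the central angle is δ ≈ 0.656 rad (37.6°).
Interpolate at f = 1/2 with slerp weights a = sin((1−f)δ)/sin δ ≈ 0.528, b = sin(fδ)/sin δ ≈ 0.528.
p = a·p₁ + b·p₂ ≈ (0.422, 0.622, 0.659); φ = arcsin(p_z) ≈ 41.24°, λ = atan2(p_y, p_x) ≈ 55.82°.

≈ (41°N, 56°E)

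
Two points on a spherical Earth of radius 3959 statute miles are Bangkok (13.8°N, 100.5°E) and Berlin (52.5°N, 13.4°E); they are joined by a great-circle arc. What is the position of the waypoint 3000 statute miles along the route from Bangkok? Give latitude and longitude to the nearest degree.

≈ (44°N, 64°E)

Write both endpoints as unit vectors p₁, p₂ with components (cos φ cos λ, cos φ sin λ, sin φ).
The central angle between the endpoints is δ = arccos(p₁·p₂) ≈ 1.350 rad (77.3°). The total great-circle distance is δ·R ≈ 1.350 × 3959 ≈ 5344 mi, so the target fraction is f = 3000/5344 ≈ 0.561.
Interpolate at f ≈ 0.561 with slerp weights a = sin((1−f)δ)/sin δ ≈ 0.572, b = sin(fδ)/sin δ ≈ 0.704.
p = a·p₁ + b·p₂ ≈ (0.316, 0.646, 0.695); φ = arcsin(p_z) ≈ 44.05°, λ = atan2(p_y, p_x) ≈ 63.92°.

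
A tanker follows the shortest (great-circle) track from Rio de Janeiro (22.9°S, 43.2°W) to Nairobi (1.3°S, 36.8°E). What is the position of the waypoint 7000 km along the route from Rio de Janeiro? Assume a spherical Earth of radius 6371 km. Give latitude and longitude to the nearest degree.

Convert each endpoint to a unit vector on the sphere (x = cos φ cos λ, y = cos φ sin λ, z = sin φ).
The central angle between the endpoints is δ = arccos(p₁·p₂) ≈ 1.401 rad (80.3°). The total great-circle distance is δ·R ≈ 1.401 × 6371 ≈ 8927 km, so the target fraction is f = 7000/8927 ≈ 0.784.
Interpolate at f ≈ 0.784 with slerp weights a = sin((1−f)δ)/sin δ ≈ 0.302, b = sin(fδ)/sin δ ≈ 0.904.
p = a·p₁ + b·p₂ ≈ (0.926, 0.351, -0.138); φ = arcsin(p_z) ≈ -7.94°, λ = atan2(p_y, p_x) ≈ 20.73°.

≈ (8°S, 21°E)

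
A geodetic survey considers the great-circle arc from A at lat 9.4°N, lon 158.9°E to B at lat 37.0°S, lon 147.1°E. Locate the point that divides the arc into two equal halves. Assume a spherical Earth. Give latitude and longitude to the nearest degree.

From cos δ = sin φ₁ sin φ₂ + cos φ₁ cos φ₂ cos Δλ, the central angle is δ ≈ 0.833 rad (47.7°).
Interpolate at f = 1/2 with slerp weights a = sin((1−f)δ)/sin δ ≈ 0.547, b = sin(fδ)/sin δ ≈ 0.547.
p = a·p₁ + b·p₂ ≈ (-0.870, 0.431, -0.240); φ = arcsin(p_z) ≈ -13.87°, λ = atan2(p_y, p_x) ≈ 153.62°.

≈ lat 14°S, lon 154°E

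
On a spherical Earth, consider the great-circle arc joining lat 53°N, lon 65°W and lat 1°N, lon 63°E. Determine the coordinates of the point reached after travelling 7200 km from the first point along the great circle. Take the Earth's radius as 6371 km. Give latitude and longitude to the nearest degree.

The haversine formula gives a central angle δ ≈ 1.935 rad (110.9°) between the endpoints. The total great-circle distance is δ·R ≈ 1.935 × 6371 ≈ 12330 km, so the target fraction is f = 7200/12330 ≈ 0.584.
Interpolate at f ≈ 0.584 with slerp weights a = sin((1−f)δ)/sin δ ≈ 0.772, b = sin(fδ)/sin δ ≈ 0.968.
p = a·p₁ + b·p₂ ≈ (0.636, 0.442, 0.633); φ = arcsin(p_z) ≈ 39.29°, λ = atan2(p_y, p_x) ≈ 34.78°.

≈ lat 39°N, lon 35°E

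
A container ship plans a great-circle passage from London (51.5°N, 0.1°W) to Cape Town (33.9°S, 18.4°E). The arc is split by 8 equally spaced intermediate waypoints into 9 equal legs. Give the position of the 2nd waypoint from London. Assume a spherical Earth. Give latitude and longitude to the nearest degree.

≈ 33°N, 6°E

Write both endpoints as unit vectors p₁, p₂ with components (cos φ cos λ, cos φ sin λ, sin φ).
The central angle between the endpoints is δ = arccos(p₁·p₂) ≈ 1.517 rad (86.9°).
Interpolate at f = 2/9 with slerp weights a = sin((1−f)δ)/sin δ ≈ 0.926, b = sin(fδ)/sin δ ≈ 0.331.
p = a·p₁ + b·p₂ ≈ (0.837, 0.086, 0.540); φ = arcsin(p_z) ≈ 32.68°, λ = atan2(p_y, p_x) ≈ 5.85°.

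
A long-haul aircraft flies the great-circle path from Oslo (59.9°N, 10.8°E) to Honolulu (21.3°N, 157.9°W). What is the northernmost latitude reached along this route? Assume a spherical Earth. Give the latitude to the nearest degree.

The great circle lies in the plane with unit normal n̂ = (p₁ × p₂)/|p₁ × p₂|.
Here n̂_z ≈ -0.093; the vertex latitude is φ_max = arccos|n̂_z| ≈ 84.7°.
Check via Clairaut: cos φ_max = |cos φ₁| · sin C = cos(59.9°)·sin(10.6°) ≈ 0.093, again giving ≈ 84.7°.

≈ 85°N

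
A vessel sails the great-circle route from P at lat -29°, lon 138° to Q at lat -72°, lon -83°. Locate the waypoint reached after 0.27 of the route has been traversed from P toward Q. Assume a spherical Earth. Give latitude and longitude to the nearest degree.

≈ lat -49°, lon 144°

From cos δ = sin φ₁ sin φ₂ + cos φ₁ cos φ₂ cos Δλ, the central angle is δ ≈ 1.311 rad (75.1°).
Interpolate at f = 0.27 with slerp weights a = sin((1−f)δ)/sin δ ≈ 0.846, b = sin(fδ)/sin δ ≈ 0.359.
p = a·p₁ + b·p₂ ≈ (-0.536, 0.385, -0.751); φ = arcsin(p_z) ≈ -48.69°, λ = atan2(p_y, p_x) ≈ 144.32°.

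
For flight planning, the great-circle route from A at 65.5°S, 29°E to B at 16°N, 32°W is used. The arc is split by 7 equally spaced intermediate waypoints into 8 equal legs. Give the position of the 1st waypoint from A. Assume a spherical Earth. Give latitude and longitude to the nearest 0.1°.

≈ 57.8°S, 10.4°E

Write both endpoints as unit vectors p₁, p₂ with components (cos φ cos λ, cos φ sin λ, sin φ).
The central angle between the endpoints is δ = arccos(p₁·p₂) ≈ 1.628 rad (93.3°).
Interpolate at f = 1/8 with slerp weights a = sin((1−f)δ)/sin δ ≈ 0.991, b = sin(fδ)/sin δ ≈ 0.202.
p = a·p₁ + b·p₂ ≈ (0.525, 0.096, -0.846); φ = arcsin(p_z) ≈ -57.78°, λ = atan2(p_y, p_x) ≈ 10.38°.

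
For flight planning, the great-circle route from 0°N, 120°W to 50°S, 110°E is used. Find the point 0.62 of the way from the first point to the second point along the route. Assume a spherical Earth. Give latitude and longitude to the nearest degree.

≈ 53°S, 177°W

The haversine formula gives a central angle δ ≈ 1.997 rad (114.4°) between the endpoints.
Interpolate at f = 0.62 with slerp weights a = sin((1−f)δ)/sin δ ≈ 0.756, b = sin(fδ)/sin δ ≈ 1.038.
p = a·p₁ + b·p₂ ≈ (-0.606, -0.027, -0.795); φ = arcsin(p_z) ≈ -52.66°, λ = atan2(p_y, p_x) ≈ -177.41°.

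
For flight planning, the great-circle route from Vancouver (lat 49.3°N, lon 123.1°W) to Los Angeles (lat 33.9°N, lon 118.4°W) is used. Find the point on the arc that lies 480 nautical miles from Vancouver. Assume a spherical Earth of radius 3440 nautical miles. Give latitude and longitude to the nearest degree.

Convert each endpoint to a unit vector on the sphere (x = cos φ cos λ, y = cos φ sin λ, z = sin φ).
The central angle between the endpoints is δ = arccos(p₁·p₂) ≈ 0.276 rad (15.8°). The total great-circle distance is δ·R ≈ 0.276 × 3440 ≈ 948 nmi, so the target fraction is f = 480/948 ≈ 0.506.
Interpolate at f ≈ 0.506 with slerp weights a = sin((1−f)δ)/sin δ ≈ 0.498, b = sin(fδ)/sin δ ≈ 0.511.
p = a·p₁ + b·p₂ ≈ (-0.379, -0.645, 0.663); φ = arcsin(p_z) ≈ 41.53°, λ = atan2(p_y, p_x) ≈ -120.44°.

≈ lat 42°N, lon 120°W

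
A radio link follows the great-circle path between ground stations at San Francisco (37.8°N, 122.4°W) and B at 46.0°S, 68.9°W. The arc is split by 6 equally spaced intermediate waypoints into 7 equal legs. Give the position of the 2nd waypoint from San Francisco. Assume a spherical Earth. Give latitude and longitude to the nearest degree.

≈ 14°N, 107°W

Write both endpoints as unit vectors p₁, p₂ with components (cos φ cos λ, cos φ sin λ, sin φ).
The central angle between the endpoints is δ = arccos(p₁·p₂) ≈ 1.685 rad (96.6°).
Interpolate at f = 2/7 with slerp weights a = sin((1−f)δ)/sin δ ≈ 0.940, b = sin(fδ)/sin δ ≈ 0.466.
p = a·p₁ + b·p₂ ≈ (-0.281, -0.929, 0.241); φ = arcsin(p_z) ≈ 13.92°, λ = atan2(p_y, p_x) ≈ -106.84°.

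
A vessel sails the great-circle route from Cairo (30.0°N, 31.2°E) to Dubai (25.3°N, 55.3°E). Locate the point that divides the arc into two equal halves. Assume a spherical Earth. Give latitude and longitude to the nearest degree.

Convert each endpoint to a unit vector on the sphere (x = cos φ cos λ, y = cos φ sin λ, z = sin φ).
The central angle between the endpoints is δ = arccos(p₁·p₂) ≈ 0.381 rad (21.8°).
Interpolate at f = 1/2 with slerp weights a = sin((1−f)δ)/sin δ ≈ 0.509, b = sin(fδ)/sin δ ≈ 0.509.
p = a·p₁ + b·p₂ ≈ (0.639, 0.607, 0.472); φ = arcsin(p_z) ≈ 28.18°, λ = atan2(p_y, p_x) ≈ 43.51°.

≈ (28°N, 44°E)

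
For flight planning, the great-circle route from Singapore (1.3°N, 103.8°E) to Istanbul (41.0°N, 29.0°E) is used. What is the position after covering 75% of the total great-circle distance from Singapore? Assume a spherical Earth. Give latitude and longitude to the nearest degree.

≈ 35°N, 53°E

Write both endpoints as unit vectors p₁, p₂ with components (cos φ cos λ, cos φ sin λ, sin φ).
The central angle between the endpoints is δ = arccos(p₁·p₂) ≈ 1.356 rad (77.7°).
Interpolate at f = 0.75 with slerp weights a = sin((1−f)δ)/sin δ ≈ 0.340, b = sin(fδ)/sin δ ≈ 0.871.
p = a·p₁ + b·p₂ ≈ (0.494, 0.649, 0.579); φ = arcsin(p_z) ≈ 35.37°, λ = atan2(p_y, p_x) ≈ 52.75°.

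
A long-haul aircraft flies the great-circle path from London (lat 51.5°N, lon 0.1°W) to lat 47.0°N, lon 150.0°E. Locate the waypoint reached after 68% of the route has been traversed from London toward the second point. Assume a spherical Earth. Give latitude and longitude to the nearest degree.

≈ lat 69°N, lon 128°E

The haversine formula gives a central angle δ ≈ 1.365 rad (78.2°) between the endpoints.
Interpolate at f = 0.68 with slerp weights a = sin((1−f)δ)/sin δ ≈ 0.432, b = sin(fδ)/sin δ ≈ 0.818.
p = a·p₁ + b·p₂ ≈ (-0.214, 0.278, 0.936); φ = arcsin(p_z) ≈ 69.44°, λ = atan2(p_y, p_x) ≈ 127.55°.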